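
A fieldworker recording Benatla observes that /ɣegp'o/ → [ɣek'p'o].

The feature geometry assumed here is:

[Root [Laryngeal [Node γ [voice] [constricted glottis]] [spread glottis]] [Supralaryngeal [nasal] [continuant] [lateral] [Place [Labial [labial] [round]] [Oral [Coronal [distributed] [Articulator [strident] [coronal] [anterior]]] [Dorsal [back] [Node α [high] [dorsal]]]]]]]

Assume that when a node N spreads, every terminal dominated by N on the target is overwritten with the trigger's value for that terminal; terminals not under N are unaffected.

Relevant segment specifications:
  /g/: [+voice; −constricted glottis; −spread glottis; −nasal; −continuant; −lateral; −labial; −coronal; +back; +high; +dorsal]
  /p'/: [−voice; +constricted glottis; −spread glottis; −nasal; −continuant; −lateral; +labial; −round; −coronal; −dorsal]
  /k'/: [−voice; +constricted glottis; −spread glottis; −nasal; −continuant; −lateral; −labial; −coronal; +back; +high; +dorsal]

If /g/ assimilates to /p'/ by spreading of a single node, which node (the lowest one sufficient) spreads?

The alternation /g/ → [k'] changes [voice], [constricted glottis] and nothing else.
Tracing each changed feature up the tree, the paths first meet at Node γ; any lower node misses at least one of them.
Spreading Node γ from /p'/ overwrites each of those terminals with /p'/'s values, yielding exactly [k'].
[labial], [dorsal] stay as in /g/ although /p'/ differs there, so no node dominating them spread; among the remaining candidates Node γ is the lowest that derives the output.

Node γ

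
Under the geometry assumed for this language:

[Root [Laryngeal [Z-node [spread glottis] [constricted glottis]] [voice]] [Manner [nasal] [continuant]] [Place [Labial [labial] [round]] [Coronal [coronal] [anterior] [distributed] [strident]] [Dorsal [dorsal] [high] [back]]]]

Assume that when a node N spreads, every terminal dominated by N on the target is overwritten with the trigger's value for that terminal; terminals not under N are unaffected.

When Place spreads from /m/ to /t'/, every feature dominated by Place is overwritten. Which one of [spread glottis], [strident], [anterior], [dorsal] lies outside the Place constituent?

Under this geometry, Place contains [labial], [round], [coronal], [anterior], [distributed], [strident], [dorsal], [high], [back].
Of the listed options, [anterior], [strident], [dorsal] are among these and would be overwritten by spreading Place.
But [spread glottis] is a dependent of Z-node, outside Place; it is therefore untouched by the spreading.

[spread glottis]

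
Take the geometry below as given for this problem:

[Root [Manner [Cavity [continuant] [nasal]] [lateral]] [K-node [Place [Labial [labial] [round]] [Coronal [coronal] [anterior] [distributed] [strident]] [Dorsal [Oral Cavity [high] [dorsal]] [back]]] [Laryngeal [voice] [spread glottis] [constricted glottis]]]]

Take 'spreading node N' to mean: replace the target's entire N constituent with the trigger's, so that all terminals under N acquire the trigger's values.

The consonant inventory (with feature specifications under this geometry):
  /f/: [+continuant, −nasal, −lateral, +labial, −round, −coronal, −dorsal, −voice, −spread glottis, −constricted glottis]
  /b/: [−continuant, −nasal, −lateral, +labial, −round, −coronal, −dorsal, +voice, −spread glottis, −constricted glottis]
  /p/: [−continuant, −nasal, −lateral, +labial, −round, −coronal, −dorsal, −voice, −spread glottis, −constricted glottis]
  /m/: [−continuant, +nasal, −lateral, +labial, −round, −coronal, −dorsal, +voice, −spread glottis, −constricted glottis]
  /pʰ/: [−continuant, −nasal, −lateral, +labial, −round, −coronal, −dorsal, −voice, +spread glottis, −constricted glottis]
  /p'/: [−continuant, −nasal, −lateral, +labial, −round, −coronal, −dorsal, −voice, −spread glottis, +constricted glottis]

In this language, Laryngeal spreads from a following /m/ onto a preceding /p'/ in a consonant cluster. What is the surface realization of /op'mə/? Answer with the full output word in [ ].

Laryngeal immediately or transitively dominates [voice], [spread glottis], [constricted glottis].
The target acquires /m/'s values for everything under Laryngeal — [+voice], [−spread glottis], [−constricted glottis] — while keeping its own [continuant], [nasal], [lateral], ….
The resulting bundle matches /b/ in the inventory; substituting it for /p'/ gives [obmə].

[obmə]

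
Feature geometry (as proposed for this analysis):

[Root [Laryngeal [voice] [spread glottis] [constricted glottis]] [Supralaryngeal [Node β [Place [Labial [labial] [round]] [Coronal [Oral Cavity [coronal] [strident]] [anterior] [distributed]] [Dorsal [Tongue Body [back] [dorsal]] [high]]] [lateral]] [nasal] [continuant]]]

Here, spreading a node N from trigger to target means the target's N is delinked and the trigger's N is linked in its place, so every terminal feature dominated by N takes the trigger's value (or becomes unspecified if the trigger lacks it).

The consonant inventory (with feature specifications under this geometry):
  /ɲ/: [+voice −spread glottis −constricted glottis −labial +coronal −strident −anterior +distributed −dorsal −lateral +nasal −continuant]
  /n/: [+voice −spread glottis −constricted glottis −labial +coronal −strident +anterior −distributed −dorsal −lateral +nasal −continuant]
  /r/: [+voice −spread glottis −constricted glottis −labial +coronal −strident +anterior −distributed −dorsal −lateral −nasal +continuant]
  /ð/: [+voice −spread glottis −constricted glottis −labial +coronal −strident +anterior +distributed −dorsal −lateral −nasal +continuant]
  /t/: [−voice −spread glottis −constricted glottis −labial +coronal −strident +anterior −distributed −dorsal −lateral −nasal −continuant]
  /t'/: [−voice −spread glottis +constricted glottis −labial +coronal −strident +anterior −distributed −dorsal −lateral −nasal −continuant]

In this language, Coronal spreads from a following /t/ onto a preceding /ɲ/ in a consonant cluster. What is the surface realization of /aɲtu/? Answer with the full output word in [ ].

Coronal immediately or transitively dominates [coronal], [strident], [anterior], [distributed].
The target acquires /t/'s values for everything under Coronal — [+coronal], [−strident], [+anterior], [−distributed] — while keeping its own [voice], [spread glottis], [constricted glottis], ….
Among the inventory, only /n/ has exactly this specification, giving the surface form [antu].

[antu]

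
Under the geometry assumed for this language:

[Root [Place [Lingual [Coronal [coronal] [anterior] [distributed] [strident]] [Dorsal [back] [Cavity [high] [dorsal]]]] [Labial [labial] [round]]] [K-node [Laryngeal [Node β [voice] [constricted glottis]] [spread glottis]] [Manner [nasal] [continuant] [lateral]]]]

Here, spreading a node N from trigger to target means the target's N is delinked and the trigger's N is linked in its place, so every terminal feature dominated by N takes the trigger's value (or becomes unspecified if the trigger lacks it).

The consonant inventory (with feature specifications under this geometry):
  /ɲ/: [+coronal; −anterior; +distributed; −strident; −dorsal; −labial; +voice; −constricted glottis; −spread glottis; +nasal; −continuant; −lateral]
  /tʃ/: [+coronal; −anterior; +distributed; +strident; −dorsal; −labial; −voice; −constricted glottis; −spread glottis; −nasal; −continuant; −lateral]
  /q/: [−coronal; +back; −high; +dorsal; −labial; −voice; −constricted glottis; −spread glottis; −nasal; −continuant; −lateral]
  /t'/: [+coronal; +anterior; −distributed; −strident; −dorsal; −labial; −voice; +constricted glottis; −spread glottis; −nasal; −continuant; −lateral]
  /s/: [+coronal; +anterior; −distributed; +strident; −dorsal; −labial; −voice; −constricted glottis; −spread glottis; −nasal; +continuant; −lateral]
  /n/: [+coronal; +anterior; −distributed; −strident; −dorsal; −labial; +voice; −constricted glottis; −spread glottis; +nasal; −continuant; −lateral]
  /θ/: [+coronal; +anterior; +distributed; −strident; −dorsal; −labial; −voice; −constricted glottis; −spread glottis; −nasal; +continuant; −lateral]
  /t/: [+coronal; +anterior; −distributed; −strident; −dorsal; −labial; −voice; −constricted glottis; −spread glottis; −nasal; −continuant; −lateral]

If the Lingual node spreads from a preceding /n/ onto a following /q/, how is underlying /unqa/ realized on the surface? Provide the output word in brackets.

[unta]

Terminals under Lingual in this geometry: [coronal], [anterior], [distributed], [strident], [back], [high], [dorsal].
After delinking /q/'s Lingual and linking /n/'s, the affected terminals become [+coronal], [+anterior], [−distributed], [−strident], [−dorsal]; [labial], [voice], [constricted glottis], … (outside Lingual) are retained from /q/.
The resulting bundle matches /t/ in the inventory; substituting it for /q/ gives [unta].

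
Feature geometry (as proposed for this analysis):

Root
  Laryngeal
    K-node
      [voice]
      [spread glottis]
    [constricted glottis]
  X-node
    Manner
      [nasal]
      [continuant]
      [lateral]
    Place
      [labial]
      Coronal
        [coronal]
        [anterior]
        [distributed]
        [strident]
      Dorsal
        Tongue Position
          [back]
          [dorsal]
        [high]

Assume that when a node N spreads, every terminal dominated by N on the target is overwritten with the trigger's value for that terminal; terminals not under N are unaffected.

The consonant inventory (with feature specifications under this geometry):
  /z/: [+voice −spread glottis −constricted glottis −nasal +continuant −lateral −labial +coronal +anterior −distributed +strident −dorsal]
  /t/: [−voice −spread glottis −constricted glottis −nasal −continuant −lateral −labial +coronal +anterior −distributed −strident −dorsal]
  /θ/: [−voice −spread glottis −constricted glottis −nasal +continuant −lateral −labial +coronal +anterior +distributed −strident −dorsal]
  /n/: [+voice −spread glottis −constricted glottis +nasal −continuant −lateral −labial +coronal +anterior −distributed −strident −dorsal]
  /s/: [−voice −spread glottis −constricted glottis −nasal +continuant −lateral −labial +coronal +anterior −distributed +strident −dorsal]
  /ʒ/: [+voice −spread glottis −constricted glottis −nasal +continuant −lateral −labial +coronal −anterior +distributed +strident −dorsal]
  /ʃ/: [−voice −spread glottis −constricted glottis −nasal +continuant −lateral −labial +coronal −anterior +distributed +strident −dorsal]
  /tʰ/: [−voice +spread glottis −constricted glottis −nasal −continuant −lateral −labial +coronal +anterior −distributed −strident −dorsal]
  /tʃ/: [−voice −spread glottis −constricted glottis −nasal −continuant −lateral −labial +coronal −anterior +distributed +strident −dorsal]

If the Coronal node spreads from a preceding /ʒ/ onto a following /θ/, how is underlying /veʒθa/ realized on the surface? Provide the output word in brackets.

[veʒʃa]

Terminals under Coronal in this geometry: [coronal], [anterior], [distributed], [strident].
The target acquires /ʒ/'s values for everything under Coronal — [+coronal], [−anterior], [+distributed], [+strident] — while keeping its own [voice], [spread glottis], [constricted glottis], ….
The resulting bundle matches /ʃ/ in the inventory; substituting it for /θ/ gives [veʒʃa].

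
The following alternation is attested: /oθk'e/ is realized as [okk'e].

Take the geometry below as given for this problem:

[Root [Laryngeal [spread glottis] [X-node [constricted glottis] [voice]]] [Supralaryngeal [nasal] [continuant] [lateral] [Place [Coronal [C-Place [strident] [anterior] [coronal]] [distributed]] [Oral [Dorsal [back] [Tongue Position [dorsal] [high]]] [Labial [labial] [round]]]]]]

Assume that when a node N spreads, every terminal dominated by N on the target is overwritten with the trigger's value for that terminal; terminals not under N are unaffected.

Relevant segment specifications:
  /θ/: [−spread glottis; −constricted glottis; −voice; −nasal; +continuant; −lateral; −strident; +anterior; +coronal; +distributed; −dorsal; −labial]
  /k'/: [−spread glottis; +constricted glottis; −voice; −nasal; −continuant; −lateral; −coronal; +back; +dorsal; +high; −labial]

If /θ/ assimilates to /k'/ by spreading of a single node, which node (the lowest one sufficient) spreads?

/θ/ and [k] differ in [continuant], [coronal], [anterior], [distributed], [strident], [dorsal], [high], [back]; every other specified feature is identical.
In this geometry the lowest node dominating all of them is Supralaryngeal: every daughter of Supralaryngeal dominates only a proper subset, so no lower node suffices.
If Supralaryngeal spreads, every terminal under it takes /k'/'s value, producing [k] as observed.
Since [constricted glottis] is preserved even though /k'/ disagrees there, no node above Supralaryngeal spread.

Supralaryngeal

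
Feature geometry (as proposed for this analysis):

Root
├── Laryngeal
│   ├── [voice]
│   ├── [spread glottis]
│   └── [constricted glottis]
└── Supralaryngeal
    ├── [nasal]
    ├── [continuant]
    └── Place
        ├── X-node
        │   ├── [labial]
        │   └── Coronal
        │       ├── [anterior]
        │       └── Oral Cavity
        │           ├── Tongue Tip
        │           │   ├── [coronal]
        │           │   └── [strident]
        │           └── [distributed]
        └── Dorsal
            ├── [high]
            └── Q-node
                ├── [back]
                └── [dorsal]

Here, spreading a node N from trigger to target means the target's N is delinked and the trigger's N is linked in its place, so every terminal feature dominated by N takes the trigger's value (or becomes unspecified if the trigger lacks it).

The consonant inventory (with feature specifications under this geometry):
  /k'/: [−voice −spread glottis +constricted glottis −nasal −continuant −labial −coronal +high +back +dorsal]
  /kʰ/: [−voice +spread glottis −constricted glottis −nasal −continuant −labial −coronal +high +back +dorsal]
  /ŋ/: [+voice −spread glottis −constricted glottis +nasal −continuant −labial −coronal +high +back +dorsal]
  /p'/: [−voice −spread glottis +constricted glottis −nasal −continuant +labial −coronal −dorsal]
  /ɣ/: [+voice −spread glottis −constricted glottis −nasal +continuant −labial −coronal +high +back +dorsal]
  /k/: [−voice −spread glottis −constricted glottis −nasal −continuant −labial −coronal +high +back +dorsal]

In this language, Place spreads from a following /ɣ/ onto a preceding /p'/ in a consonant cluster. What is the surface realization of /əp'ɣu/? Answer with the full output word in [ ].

[ək'ɣu]

Place immediately or transitively dominates [labial], [anterior], [coronal], [strident], [distributed], [high], [back], [dorsal].
After delinking /p'/'s Place and linking /ɣ/'s, the affected terminals become [−labial], [−coronal], [+high], [+back], [+dorsal]; [voice], [spread glottis], [constricted glottis], … (outside Place) are retained from /p'/.
This feature bundle is that of [k'], so /əp'ɣu/ surfaces as [ək'ɣu].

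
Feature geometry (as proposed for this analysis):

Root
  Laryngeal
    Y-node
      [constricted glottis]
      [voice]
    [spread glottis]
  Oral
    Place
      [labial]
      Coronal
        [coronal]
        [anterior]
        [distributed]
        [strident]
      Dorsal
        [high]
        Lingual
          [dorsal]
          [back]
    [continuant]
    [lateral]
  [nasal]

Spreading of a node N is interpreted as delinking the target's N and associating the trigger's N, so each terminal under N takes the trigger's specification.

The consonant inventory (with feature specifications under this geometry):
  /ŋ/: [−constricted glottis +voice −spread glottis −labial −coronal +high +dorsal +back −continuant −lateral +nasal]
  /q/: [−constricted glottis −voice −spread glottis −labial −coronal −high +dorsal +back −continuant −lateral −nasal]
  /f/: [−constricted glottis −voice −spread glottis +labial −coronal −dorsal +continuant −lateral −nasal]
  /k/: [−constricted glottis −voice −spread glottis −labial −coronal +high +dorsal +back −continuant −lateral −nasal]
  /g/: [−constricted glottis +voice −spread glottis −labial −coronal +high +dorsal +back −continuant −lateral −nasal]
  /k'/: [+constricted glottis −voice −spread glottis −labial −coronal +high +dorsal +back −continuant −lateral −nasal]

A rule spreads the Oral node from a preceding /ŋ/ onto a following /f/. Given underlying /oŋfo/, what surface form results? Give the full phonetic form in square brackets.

Oral immediately or transitively dominates [labial], [coronal], [anterior], [distributed], [strident], [high], [dorsal], [back], [continuant], [lateral].
Spreading Oral from /ŋ/ onto /f/ replaces those values with /ŋ/'s: [−labial], [−coronal], [+high], [+dorsal], [+back], [−continuant], [−lateral]. Features outside Oral ([constricted glottis], [voice], [spread glottis], …) stay as in /f/.
The resulting bundle matches /k/ in the inventory; substituting it for /f/ gives [oŋko].

[oŋko]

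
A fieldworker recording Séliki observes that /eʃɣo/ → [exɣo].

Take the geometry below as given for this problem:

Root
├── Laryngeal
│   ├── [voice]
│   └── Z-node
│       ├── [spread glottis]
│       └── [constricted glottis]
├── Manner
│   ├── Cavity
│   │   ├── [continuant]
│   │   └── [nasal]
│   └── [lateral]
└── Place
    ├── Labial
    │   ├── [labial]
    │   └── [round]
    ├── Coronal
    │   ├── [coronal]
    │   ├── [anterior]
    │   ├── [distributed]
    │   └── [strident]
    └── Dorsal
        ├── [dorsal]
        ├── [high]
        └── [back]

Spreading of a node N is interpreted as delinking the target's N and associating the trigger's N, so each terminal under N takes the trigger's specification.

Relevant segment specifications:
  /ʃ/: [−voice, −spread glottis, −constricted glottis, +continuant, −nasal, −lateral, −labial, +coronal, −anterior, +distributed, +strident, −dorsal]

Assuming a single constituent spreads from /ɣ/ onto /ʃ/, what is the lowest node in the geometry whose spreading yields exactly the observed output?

Place

/ʃ/ and [x] differ in [coronal], [anterior], [distributed], [strident], [dorsal], [high], [back]; every other specified feature is identical.
In this geometry the lowest node dominating all of them is Place: every daughter of Place dominates only a proper subset, so no lower node suffices.
If Place spreads, every terminal under it takes /ɣ/'s value, producing [x] as observed.
[voice] — on which /ɣ/ differs from /ʃ/ — is unchanged, so Root cannot have spread; the constituent is no larger than Place.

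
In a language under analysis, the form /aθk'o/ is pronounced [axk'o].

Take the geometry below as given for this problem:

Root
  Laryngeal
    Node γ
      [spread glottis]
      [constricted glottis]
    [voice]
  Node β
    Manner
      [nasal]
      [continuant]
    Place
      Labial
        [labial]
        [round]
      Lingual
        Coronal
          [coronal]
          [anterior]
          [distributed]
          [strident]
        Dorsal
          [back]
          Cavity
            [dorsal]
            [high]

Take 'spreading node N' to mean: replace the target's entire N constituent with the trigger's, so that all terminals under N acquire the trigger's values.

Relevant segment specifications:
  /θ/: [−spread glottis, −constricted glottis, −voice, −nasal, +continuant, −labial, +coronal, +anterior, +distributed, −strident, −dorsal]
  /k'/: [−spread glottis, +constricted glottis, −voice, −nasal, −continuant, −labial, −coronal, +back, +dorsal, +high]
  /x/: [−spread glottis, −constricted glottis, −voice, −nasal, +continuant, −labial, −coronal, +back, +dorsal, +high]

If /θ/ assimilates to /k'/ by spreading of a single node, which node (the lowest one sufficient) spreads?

The alternation /θ/ → [x] changes [coronal], [anterior], [distributed], [strident], [dorsal], [high], [back] and nothing else.
These terminals are all dominated by Lingual, and no proper subconstituent of Lingual covers them all; Lingual is their lowest common ancestor.
Delinking /θ/'s Lingual and associating /k'/'s Lingual gives precisely the feature bundle of [x].
Features on which the two segments disagree outside Lingual, such as [constricted glottis], [continuant], are unchanged — nothing dominating them spread, and Lingual is the minimal sufficient constituent.

Lingual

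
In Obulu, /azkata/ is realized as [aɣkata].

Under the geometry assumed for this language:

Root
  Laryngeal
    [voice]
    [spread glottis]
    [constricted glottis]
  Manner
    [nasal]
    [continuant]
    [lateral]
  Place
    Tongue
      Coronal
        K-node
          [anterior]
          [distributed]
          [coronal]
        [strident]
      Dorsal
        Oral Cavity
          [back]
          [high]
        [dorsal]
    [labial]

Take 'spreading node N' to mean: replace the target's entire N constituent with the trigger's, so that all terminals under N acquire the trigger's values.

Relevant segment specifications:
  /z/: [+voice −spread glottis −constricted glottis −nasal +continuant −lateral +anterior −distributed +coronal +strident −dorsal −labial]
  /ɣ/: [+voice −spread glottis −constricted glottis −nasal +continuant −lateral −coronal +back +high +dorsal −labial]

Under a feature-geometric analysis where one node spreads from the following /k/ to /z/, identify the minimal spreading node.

Tongue

/z/ and [ɣ] differ in [coronal], [anterior], [distributed], [strident], [dorsal], [high], [back]; every other specified feature is identical.
In this geometry the lowest node dominating all of them is Tongue: every daughter of Tongue dominates only a proper subset, so no lower node suffices.
Delinking /z/'s Tongue and associating /k/'s Tongue gives precisely the feature bundle of [ɣ].
[continuant], [voice] stay as in /z/ although /k/ differs there, so no node dominating them spread; among the remaining candidates Tongue is the lowest that derives the output.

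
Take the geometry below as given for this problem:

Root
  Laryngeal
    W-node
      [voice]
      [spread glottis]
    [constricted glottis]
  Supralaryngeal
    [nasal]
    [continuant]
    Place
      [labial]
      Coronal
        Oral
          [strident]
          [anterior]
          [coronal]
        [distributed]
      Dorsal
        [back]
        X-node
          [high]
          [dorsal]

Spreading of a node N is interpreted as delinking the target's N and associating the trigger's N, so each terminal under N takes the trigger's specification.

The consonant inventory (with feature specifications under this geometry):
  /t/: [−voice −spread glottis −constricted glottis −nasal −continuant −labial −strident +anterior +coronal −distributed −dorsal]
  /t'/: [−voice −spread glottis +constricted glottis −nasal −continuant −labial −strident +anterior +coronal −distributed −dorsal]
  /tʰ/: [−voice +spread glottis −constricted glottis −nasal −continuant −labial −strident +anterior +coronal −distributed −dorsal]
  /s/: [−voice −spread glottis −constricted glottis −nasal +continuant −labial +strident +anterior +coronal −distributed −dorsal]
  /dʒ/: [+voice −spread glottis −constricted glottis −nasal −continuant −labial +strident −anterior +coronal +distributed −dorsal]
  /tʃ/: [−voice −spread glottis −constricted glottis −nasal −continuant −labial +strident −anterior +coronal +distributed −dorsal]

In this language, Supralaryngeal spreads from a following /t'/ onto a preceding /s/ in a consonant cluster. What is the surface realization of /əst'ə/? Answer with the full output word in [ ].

[ətt'ə]

The Supralaryngeal node dominates the terminals [nasal], [continuant], [labial], [strident], [anterior], [coronal], [distributed], [back], [high], [dorsal].
Spreading Supralaryngeal from /t'/ onto /s/ replaces those values with /t'/'s: [−nasal], [−continuant], [−labial], [−strident], [+anterior], [+coronal], [−distributed], [−dorsal]. Features outside Supralaryngeal ([voice], [spread glottis], [constricted glottis]) stay as in /s/.
Among the inventory, only /t/ has exactly this specification, giving the surface form [ətt'ə].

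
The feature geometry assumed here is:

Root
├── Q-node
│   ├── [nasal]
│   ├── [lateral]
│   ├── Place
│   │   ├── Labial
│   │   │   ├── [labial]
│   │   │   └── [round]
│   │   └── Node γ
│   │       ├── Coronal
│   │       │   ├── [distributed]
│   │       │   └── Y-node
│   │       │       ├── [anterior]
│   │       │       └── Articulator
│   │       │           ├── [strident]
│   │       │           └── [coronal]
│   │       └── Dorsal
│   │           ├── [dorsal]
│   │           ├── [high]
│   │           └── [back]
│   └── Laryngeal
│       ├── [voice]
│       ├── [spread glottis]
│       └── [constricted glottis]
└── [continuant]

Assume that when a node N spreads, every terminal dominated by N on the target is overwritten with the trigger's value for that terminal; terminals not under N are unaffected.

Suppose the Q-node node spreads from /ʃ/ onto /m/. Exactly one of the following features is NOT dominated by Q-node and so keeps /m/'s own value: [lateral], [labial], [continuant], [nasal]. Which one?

[continuant]

Under this geometry, Q-node contains [nasal], [lateral], [labial], [round], [distributed], [anterior], [strident], [coronal], [dorsal], [high], [back], [voice], [spread glottis], [constricted glottis].
Of the listed options, [labial], [lateral], [nasal] are among these and would be overwritten by spreading Q-node.
[continuant] attaches under Root, not under Q-node, so /m/ retains its own value for [continuant].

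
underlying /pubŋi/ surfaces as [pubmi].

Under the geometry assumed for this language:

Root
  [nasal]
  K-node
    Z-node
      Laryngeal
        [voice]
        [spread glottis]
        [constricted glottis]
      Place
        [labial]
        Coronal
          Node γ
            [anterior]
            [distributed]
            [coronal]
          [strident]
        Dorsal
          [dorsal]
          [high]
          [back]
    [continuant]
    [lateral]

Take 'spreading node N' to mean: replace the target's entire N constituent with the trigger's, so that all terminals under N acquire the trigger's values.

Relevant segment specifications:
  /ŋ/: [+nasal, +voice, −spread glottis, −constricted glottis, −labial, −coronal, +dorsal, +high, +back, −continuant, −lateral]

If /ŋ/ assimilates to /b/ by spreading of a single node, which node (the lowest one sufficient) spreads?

Place

Feature comparison: [labial], [dorsal], [high], [back] differ between /ŋ/ and [m]; the remaining terminals match.
Tracing each changed feature up the tree, the paths first meet at Place; any lower node misses at least one of them.
If Place spreads, every terminal under it takes /b/'s value, producing [m] as observed.
[nasal] stays as in /ŋ/ although /b/ differs there, so no node dominating it spread; among the remaining candidates Place is the lowest that derives the output.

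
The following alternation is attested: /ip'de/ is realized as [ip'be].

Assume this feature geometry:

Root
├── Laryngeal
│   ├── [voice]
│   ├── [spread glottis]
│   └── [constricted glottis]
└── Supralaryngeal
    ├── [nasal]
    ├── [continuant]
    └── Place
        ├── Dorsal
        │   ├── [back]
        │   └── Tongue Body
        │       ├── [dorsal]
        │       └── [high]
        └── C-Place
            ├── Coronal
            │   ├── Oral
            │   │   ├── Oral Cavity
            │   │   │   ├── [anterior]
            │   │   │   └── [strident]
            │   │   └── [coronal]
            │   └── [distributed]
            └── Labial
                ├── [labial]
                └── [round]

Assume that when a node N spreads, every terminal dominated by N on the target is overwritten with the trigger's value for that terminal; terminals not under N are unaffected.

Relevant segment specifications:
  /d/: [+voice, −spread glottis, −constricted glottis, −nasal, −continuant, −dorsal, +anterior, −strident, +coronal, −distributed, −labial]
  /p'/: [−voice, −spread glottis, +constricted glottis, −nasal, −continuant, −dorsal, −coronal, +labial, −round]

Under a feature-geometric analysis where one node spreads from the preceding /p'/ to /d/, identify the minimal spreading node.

Comparing /d/ with its surface form [b], the features that change are [labial], [round], [coronal], [anterior], [distributed], [strident].
In this geometry the lowest node dominating all of them is C-Place: every daughter of C-Place dominates only a proper subset, so no lower node suffices.
Spreading C-Place from /p'/ overwrites each of those terminals with /p'/'s values, yielding exactly [b].
[constricted glottis], [voice] stay as in /d/ although /p'/ differs there, so no node dominating them spread; among the remaining candidates C-Place is the lowest that derives the output.

C-Place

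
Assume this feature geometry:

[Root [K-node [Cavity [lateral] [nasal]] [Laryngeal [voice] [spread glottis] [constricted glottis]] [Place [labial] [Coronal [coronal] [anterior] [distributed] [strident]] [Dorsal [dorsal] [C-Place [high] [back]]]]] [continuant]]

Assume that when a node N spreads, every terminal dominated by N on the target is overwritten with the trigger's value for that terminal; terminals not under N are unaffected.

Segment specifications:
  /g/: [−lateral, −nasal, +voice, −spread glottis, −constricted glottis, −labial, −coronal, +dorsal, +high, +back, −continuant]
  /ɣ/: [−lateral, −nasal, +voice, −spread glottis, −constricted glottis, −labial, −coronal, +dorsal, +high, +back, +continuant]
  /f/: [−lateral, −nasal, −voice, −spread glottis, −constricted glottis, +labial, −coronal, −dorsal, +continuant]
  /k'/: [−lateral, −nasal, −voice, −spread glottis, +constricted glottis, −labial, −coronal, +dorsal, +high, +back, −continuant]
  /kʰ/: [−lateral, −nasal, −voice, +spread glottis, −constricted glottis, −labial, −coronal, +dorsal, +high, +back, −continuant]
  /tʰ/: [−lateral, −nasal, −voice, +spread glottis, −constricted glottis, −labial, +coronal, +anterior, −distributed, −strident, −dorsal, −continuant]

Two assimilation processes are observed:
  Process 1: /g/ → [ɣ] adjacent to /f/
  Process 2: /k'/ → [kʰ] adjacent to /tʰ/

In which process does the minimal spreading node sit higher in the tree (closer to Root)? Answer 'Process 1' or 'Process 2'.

Process 1 alters [continuant]; the lowest dominating node is [continuant] (depth 1 from Root).
Process 2 alters [spread glottis], [constricted glottis]; the lowest common ancestor is Laryngeal (depth 2 from Root).
[continuant] is closer to Root than Laryngeal, so Process 1 spreads the higher node.

Process 1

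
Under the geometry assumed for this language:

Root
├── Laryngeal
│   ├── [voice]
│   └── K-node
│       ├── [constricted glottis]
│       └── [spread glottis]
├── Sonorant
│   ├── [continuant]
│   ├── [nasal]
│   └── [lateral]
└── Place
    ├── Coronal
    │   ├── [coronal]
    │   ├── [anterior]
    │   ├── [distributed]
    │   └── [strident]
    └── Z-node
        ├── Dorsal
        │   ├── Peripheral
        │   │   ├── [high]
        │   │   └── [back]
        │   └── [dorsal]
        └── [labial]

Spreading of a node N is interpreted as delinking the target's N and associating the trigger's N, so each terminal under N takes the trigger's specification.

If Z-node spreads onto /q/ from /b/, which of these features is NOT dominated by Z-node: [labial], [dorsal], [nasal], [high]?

The terminals dominated by Z-node are [high], [back], [dorsal], [labial].
Spreading Z-node replaces [high], [labial], [dorsal] with the trigger's values, since each sits inside the Z-node constituent.
[nasal] attaches under Sonorant, not under Z-node, so /q/ retains its own value for [nasal].

[nasal]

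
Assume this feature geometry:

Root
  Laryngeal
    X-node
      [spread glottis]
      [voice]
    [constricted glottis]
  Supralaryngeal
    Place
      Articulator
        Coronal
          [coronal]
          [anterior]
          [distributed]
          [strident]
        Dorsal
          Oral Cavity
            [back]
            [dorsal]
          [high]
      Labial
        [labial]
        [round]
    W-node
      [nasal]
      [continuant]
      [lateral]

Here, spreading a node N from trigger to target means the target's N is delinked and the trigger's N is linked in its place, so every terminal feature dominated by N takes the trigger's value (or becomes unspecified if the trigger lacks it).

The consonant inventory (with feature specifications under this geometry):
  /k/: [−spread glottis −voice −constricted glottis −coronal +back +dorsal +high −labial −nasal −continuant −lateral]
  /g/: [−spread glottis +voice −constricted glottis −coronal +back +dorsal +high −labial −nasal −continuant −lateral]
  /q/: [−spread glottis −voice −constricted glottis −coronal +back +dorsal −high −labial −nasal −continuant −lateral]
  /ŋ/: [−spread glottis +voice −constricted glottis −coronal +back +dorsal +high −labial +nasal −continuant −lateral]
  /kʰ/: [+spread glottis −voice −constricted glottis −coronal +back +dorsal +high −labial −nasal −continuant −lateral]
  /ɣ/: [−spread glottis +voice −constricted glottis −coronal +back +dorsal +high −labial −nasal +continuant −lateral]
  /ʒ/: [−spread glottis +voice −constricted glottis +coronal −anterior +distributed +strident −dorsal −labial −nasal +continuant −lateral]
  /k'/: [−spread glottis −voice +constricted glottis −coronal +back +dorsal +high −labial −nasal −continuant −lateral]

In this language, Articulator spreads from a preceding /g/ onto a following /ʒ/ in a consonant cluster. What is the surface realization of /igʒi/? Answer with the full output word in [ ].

Articulator immediately or transitively dominates [coronal], [anterior], [distributed], [strident], [back], [dorsal], [high].
Spreading Articulator from /g/ onto /ʒ/ replaces those values with /g/'s: [−coronal], [+back], [+dorsal], [+high]. Features outside Articulator ([spread glottis], [voice], [constricted glottis], …) stay as in /ʒ/.
The resulting bundle matches /ɣ/ in the inventory; substituting it for /ʒ/ gives [igɣi].

[igɣi]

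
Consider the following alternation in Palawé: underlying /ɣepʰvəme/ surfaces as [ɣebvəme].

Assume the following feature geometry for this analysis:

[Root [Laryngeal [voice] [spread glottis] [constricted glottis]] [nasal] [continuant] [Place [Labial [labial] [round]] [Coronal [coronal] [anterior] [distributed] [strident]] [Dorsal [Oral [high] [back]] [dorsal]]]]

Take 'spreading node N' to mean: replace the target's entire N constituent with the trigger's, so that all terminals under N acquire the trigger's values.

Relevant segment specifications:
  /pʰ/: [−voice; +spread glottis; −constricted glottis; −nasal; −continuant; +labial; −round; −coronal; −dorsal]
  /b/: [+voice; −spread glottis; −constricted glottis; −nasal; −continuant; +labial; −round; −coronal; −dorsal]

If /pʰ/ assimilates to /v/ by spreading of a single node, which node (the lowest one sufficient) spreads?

/pʰ/ and [b] differ in [voice], [spread glottis]; every other specified feature is identical.
In this geometry the lowest node dominating all of them is Laryngeal: every daughter of Laryngeal dominates only a proper subset, so no lower node suffices.
Delinking /pʰ/'s Laryngeal and associating /v/'s Laryngeal gives precisely the feature bundle of [b].
Had Root spread, [continuant] would have taken /v/'s value; it stays as in /pʰ/, confirming the spreading constituent is exactly Laryngeal.

Laryngeal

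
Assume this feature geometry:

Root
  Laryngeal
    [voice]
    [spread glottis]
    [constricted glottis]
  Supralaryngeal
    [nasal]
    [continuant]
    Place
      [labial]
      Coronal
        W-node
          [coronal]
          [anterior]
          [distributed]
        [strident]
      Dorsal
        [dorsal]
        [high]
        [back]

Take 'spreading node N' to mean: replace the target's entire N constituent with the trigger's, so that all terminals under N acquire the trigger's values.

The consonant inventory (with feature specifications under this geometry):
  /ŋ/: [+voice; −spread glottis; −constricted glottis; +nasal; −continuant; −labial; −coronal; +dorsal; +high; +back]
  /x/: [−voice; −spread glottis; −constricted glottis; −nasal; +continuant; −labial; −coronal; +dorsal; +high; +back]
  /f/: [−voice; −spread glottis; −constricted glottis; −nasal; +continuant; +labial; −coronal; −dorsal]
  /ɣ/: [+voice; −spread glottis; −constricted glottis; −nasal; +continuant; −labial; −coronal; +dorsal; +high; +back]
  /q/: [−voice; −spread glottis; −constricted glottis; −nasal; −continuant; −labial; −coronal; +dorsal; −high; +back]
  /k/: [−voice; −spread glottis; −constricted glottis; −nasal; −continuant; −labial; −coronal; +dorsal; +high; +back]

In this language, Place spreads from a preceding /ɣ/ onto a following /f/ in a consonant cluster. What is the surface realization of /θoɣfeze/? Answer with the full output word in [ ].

Terminals under Place in this geometry: [labial], [coronal], [anterior], [distributed], [strident], [dorsal], [high], [back].
The target acquires /ɣ/'s values for everything under Place — [−labial], [−coronal], [+dorsal], [+high], [+back] — while keeping its own [voice], [spread glottis], [constricted glottis], ….
This feature bundle is that of [x], so /θoɣfeze/ surfaces as [θoɣxeze].

[θoɣxeze]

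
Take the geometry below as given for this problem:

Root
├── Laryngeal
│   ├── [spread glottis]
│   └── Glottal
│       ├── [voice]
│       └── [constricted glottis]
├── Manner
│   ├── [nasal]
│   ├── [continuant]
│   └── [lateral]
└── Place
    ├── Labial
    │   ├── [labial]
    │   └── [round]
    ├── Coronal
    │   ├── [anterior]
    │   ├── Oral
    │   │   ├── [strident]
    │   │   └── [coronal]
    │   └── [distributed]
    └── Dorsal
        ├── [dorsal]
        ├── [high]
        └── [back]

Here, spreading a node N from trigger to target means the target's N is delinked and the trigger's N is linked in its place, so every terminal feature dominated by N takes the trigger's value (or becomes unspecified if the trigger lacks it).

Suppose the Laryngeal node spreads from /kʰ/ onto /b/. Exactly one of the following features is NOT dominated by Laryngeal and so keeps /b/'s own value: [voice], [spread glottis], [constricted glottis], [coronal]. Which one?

[coronal]

Under this geometry, Laryngeal contains [spread glottis], [voice], [constricted glottis].
Spreading Laryngeal replaces [spread glottis], [voice], [constricted glottis] with the trigger's values, since each sits inside the Laryngeal constituent.
[coronal] is not within the Laryngeal subtree (it hangs from Oral), so /b/'s [coronal] value survives.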